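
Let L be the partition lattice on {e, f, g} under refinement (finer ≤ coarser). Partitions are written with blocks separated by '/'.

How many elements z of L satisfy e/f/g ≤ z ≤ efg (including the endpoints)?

5

The interval [e/f/g, efg] = {e/f/g, e/fg, ef/g, efg, eg/f}, which has 5 elements.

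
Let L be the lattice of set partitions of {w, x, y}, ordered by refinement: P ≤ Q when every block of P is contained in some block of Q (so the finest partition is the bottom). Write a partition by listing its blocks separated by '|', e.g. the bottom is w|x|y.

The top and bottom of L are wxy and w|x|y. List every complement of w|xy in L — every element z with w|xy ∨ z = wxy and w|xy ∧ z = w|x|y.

Need z with w|xy ∨ z = wxy and w|xy ∧ z = w|x|y.
Checking each element gives: wx|y, wy|x.

wx|y, wy|x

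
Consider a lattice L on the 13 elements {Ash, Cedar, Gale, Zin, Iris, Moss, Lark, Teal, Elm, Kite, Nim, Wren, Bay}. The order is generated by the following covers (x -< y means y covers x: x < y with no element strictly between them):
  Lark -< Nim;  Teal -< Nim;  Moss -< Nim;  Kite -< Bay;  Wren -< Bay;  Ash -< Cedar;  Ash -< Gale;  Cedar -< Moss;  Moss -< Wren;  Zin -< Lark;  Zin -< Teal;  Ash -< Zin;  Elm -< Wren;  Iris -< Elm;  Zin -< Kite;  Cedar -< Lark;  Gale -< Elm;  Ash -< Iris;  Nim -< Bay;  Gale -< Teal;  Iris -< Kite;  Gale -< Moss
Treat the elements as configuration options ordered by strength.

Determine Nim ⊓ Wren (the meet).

Moss

Common lower bounds of {Nim, Wren}: Ash, Cedar, Gale, Moss.
The greatest among these is Moss.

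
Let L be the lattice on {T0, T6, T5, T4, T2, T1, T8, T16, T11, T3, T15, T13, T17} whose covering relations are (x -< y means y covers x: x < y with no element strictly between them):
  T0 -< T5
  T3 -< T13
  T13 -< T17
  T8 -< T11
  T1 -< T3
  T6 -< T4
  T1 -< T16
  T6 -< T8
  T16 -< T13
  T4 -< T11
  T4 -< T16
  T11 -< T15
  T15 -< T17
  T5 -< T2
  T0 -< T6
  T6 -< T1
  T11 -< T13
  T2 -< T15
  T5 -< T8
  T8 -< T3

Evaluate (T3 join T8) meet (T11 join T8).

T3 ∨ T8 = T3
T11 ∨ T8 = T11
T3 ∧ T11 = T8

T8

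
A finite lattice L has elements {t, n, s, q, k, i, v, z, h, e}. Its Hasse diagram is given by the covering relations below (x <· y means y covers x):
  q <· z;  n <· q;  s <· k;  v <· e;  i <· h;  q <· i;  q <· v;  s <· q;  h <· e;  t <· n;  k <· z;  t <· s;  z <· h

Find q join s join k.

Common upper bounds of {q, s, k}: e, h, z.
The least among these is z.

z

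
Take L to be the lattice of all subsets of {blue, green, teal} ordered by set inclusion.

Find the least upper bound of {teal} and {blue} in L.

Under ⊆, join is union: {teal} ∪ {blue} = {blue,teal}.

{blue,teal}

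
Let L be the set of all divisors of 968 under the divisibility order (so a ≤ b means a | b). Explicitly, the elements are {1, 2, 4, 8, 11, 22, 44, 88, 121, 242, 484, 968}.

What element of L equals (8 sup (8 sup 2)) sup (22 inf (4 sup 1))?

8

8 ∨ 2 = 8
8 ∨ 8 = 8
4 ∨ 1 = 4
22 ∧ 4 = 2
8 ∨ 2 = 8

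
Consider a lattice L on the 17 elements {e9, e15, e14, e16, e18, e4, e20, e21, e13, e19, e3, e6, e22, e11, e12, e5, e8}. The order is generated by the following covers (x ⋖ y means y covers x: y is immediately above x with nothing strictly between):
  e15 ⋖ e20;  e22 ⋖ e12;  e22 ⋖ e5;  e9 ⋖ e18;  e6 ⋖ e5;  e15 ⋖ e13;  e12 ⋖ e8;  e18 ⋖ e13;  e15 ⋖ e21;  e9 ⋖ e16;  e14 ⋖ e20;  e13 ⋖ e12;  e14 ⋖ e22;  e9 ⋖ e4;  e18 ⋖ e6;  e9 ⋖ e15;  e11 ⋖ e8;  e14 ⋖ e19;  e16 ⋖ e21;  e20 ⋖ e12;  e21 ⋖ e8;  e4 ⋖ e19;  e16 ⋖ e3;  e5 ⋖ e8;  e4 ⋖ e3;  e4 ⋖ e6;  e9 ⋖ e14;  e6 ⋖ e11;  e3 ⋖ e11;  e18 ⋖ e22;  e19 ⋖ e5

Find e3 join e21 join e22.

Common upper bounds of {e3, e21, e22}: e8.
The least among these is e8.

e8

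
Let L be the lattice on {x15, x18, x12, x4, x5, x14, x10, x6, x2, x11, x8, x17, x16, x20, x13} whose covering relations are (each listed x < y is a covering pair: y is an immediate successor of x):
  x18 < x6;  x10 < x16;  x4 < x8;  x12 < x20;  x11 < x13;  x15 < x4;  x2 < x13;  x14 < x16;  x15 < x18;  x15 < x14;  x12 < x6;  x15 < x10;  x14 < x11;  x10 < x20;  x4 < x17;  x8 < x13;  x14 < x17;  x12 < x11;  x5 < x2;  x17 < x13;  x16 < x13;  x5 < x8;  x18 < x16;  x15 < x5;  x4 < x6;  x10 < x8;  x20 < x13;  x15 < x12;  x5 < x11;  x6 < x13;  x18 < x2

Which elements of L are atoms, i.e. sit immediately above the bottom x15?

x10, x12, x14, x18, x4, x5

The atoms are exactly the elements that cover x15: x10, x12, x14, x18, x4, x5.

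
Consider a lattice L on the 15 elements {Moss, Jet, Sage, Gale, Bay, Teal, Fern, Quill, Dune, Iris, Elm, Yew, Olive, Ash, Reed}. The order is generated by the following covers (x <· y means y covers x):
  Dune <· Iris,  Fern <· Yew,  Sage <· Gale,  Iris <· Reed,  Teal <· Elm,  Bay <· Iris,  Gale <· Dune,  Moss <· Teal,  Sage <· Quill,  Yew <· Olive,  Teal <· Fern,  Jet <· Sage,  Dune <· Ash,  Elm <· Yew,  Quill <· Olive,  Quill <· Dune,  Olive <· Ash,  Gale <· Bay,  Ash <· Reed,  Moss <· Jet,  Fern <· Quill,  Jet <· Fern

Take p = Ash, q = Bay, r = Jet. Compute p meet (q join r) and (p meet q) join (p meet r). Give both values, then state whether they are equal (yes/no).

Gale; Gale; yes

q join r = Bay, so p meet (q join r) = Ash meet Bay = Gale.
p meet q = Gale and p meet r = Jet, so (p meet q) join (p meet r) = Gale join Jet = Gale.
Equal: yes.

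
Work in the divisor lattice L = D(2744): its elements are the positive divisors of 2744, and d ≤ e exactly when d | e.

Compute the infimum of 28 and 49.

In the divisibility order, the meet is the greatest common divisor: gcd(28, 49) = 7.

7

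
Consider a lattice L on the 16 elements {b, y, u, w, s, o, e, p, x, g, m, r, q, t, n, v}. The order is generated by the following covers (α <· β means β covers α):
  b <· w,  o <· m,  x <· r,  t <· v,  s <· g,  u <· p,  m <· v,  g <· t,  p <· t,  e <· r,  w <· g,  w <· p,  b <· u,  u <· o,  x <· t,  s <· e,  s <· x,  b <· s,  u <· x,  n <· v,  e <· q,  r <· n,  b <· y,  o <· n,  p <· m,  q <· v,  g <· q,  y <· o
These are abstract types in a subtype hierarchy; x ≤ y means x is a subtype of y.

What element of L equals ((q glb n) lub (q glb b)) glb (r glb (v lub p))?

e

q ∧ n = e
q ∧ b = b
e ∨ b = e
v ∨ p = v
r ∧ v = r
e ∧ r = e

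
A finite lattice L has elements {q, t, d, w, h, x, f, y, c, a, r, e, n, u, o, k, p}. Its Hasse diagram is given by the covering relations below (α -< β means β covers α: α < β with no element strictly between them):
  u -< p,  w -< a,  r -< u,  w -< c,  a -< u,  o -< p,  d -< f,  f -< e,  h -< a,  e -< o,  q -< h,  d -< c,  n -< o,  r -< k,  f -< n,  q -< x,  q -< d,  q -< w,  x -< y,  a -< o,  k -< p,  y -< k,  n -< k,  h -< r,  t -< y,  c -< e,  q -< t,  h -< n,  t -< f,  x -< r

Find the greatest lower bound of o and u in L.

a

Common lower bounds of {o, u}: a, h, q, w.
The greatest among these is a.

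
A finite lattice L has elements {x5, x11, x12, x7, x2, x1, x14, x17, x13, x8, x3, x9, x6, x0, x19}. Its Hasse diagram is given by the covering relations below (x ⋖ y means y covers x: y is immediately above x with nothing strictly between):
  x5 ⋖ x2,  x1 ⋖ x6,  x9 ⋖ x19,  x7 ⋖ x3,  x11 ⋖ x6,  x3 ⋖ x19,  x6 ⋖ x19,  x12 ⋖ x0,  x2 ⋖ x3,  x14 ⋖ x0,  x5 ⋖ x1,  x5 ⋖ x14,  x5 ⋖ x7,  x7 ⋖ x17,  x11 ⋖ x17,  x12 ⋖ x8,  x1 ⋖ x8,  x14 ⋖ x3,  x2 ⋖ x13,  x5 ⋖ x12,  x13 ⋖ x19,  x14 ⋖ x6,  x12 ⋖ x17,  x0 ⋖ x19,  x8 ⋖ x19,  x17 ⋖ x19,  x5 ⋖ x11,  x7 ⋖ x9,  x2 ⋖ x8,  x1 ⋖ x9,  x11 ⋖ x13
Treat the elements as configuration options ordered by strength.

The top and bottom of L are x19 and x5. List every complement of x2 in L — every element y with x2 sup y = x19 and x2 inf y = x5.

Need y with x2 ∨ y = x19 and x2 ∧ y = x5.
Checking each element gives: x0, x17, x6, x9.

x0, x17, x6, x9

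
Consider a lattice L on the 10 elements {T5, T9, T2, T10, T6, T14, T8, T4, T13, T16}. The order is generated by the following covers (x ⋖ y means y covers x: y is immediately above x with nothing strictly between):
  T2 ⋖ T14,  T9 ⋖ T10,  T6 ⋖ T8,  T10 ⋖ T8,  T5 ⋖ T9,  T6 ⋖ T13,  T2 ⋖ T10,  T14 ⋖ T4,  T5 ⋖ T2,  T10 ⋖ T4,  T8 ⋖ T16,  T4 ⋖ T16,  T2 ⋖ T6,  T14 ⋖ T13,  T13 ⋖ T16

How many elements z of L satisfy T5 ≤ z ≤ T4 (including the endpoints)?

The interval [T5, T4] = {T10, T14, T2, T4, T5, T9}, which has 6 elements.

6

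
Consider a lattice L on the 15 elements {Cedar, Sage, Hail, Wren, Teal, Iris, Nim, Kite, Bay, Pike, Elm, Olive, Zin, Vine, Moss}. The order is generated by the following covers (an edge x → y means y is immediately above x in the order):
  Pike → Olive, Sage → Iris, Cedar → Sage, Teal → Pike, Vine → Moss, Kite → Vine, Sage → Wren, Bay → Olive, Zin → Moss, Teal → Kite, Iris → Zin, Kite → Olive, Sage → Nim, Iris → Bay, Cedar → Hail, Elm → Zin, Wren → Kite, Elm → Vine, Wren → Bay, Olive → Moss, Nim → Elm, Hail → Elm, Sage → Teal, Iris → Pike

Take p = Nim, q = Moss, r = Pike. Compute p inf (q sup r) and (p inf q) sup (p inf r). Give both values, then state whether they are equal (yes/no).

Nim; Nim; yes

q sup r = Moss, so p inf (q sup r) = Nim inf Moss = Nim.
p inf q = Nim and p inf r = Sage, so (p inf q) sup (p inf r) = Nim sup Sage = Nim.
Equal: yes.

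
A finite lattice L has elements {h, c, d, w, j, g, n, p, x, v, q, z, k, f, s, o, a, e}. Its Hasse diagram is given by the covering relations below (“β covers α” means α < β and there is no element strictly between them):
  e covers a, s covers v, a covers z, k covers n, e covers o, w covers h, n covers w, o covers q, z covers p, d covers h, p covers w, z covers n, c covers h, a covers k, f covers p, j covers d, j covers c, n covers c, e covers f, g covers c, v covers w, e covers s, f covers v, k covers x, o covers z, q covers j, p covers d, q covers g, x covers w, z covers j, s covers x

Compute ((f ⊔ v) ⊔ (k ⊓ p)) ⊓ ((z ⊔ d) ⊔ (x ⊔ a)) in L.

p

f ∨ v = f
k ∧ p = w
f ∨ w = f
z ∨ d = z
x ∨ a = a
z ∨ a = a
f ∧ a = p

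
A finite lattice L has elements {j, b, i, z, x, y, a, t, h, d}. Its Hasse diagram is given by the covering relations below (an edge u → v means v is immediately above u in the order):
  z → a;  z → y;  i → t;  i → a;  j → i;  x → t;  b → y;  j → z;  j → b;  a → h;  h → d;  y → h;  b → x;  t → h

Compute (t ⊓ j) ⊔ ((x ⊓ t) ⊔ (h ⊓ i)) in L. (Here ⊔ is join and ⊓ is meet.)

t ∧ j = j
x ∧ t = x
h ∧ i = i
x ∨ i = t
j ∨ t = t

t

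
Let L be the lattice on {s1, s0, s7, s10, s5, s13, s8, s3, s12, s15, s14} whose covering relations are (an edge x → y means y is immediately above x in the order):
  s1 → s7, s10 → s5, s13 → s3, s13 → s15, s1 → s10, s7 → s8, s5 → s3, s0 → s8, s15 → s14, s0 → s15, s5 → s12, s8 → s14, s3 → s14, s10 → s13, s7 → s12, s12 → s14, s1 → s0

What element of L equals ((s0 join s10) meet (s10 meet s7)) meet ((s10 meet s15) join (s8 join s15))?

s1

s0 ∨ s10 = s15
s10 ∧ s7 = s1
s15 ∧ s1 = s1
s10 ∧ s15 = s10
s8 ∨ s15 = s14
s10 ∨ s14 = s14
s1 ∧ s14 = s1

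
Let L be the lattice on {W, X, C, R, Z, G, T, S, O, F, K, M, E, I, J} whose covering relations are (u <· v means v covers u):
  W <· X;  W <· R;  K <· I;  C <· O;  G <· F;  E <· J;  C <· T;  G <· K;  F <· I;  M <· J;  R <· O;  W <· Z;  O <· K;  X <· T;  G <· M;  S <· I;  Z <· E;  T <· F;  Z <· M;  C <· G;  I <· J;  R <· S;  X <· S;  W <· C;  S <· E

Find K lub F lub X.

I

Common upper bounds of {K, F, X}: I, J.
The least among these is I.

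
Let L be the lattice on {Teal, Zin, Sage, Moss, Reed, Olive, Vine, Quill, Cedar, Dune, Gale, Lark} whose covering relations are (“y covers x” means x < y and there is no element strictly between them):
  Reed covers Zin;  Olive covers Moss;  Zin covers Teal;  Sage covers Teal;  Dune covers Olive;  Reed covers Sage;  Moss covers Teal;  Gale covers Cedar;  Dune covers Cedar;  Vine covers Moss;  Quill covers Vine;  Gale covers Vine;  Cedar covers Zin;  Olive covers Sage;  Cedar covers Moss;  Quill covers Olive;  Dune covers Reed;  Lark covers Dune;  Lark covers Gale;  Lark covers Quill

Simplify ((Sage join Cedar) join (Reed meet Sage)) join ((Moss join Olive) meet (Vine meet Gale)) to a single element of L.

Dune

Sage ∨ Cedar = Dune
Reed ∧ Sage = Sage
Dune ∨ Sage = Dune
Moss ∨ Olive = Olive
Vine ∧ Gale = Vine
Olive ∧ Vine = Moss
Dune ∨ Moss = Dune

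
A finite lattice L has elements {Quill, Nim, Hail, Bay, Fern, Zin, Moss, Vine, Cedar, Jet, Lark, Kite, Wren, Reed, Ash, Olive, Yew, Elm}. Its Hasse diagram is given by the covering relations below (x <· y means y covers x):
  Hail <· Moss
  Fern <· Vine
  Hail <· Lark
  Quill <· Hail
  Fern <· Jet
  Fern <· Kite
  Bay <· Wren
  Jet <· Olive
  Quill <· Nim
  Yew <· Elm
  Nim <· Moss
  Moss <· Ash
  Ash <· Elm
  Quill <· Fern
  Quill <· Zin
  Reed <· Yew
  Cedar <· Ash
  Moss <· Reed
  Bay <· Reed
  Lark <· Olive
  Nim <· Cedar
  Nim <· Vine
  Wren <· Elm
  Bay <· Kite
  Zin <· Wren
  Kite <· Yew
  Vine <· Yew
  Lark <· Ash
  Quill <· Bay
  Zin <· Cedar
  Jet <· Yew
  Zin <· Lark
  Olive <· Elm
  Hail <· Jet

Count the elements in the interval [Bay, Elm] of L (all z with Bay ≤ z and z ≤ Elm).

6

The interval [Bay, Elm] = {Bay, Elm, Kite, Reed, Wren, Yew}, which has 6 elements.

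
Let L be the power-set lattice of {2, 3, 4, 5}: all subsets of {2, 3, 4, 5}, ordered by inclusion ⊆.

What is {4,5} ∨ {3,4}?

{3,4,5}

Under ⊆, join is union: {4,5} ∪ {3,4} = {3,4,5}.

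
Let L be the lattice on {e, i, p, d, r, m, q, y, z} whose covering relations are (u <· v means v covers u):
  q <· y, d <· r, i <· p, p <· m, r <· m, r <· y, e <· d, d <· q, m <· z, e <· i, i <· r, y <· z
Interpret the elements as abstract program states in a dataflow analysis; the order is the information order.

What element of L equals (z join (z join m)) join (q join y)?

z

z ∨ m = z
z ∨ z = z
q ∨ y = y
z ∨ y = z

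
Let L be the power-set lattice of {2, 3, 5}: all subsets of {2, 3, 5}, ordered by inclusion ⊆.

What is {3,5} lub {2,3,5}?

{2,3,5}

Common upper bounds of {{3,5}, {2,3,5}}: {2,3,5}.
The least among these is {2,3,5}.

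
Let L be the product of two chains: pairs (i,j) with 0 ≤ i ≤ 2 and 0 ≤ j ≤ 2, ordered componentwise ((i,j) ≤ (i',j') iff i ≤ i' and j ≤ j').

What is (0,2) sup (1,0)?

(1,2)

In a product of chains, the join is componentwise max, giving (1,2).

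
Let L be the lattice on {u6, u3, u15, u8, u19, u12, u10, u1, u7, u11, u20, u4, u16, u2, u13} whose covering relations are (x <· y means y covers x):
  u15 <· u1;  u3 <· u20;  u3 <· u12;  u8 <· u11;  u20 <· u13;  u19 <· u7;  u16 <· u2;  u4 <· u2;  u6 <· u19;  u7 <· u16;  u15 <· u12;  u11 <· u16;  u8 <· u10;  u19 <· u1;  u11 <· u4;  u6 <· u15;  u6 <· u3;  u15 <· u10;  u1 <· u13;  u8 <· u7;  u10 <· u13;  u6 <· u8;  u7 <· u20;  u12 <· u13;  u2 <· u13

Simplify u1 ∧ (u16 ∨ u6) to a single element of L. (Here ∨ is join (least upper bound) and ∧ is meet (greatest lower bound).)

u19

u16 ∨ u6 = u16
u1 ∧ u16 = u19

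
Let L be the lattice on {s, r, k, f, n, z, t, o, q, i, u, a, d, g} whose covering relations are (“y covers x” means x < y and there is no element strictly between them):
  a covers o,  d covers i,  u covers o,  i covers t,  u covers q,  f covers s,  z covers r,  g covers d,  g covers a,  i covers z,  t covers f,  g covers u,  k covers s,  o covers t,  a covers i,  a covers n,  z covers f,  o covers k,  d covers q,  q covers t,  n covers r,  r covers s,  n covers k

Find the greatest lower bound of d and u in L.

Common lower bounds of {d, u}: f, q, s, t.
The greatest among these is q.

q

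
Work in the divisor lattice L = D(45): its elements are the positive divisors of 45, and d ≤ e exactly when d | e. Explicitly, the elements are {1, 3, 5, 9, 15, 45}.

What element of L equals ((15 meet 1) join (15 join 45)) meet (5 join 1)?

5

15 ∧ 1 = 1
15 ∨ 45 = 45
1 ∨ 45 = 45
5 ∨ 1 = 5
45 ∧ 5 = 5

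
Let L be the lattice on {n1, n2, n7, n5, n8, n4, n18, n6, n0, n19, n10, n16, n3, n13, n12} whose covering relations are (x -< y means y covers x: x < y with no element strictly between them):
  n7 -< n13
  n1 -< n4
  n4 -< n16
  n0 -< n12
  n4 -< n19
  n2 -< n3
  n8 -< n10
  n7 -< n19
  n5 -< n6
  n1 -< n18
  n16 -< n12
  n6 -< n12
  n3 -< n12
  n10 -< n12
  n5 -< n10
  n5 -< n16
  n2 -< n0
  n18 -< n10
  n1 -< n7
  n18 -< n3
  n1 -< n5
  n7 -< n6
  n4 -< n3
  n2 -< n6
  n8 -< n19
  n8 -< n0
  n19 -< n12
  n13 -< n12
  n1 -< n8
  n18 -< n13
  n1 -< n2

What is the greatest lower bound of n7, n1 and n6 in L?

n1

Common lower bounds of {n7, n1, n6}: n1.
The greatest among these is n1.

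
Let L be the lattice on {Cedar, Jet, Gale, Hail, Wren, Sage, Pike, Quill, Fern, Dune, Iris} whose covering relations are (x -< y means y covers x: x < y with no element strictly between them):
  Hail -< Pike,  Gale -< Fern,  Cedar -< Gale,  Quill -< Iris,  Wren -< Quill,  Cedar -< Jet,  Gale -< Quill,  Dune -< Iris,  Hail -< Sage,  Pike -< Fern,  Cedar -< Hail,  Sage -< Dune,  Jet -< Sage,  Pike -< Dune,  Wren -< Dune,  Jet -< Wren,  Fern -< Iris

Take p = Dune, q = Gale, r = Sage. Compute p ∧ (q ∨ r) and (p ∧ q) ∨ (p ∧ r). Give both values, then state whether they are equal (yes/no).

q ∨ r = Iris, so p ∧ (q ∨ r) = Dune ∧ Iris = Dune.
p ∧ q = Cedar and p ∧ r = Sage, so (p ∧ q) ∨ (p ∧ r) = Cedar ∨ Sage = Sage.
Equal: no.

Dune; Sage; no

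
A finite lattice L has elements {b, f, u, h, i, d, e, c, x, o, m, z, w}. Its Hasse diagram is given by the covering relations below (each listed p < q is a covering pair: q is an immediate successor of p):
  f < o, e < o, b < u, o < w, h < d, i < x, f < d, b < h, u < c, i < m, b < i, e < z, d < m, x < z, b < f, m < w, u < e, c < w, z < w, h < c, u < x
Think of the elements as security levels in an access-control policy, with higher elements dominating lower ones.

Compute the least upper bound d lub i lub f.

Common upper bounds of {d, i, f}: m, w.
The least among these is m.

m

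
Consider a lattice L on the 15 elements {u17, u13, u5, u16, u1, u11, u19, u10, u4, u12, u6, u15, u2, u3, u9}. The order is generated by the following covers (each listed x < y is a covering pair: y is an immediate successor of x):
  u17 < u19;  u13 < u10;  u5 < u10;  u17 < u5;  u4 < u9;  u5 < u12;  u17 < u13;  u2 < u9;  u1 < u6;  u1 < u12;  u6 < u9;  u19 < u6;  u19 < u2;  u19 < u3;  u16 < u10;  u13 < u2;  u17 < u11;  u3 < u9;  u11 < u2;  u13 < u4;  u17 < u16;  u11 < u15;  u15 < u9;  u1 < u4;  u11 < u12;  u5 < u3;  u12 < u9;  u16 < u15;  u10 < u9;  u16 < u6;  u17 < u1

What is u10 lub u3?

Common upper bounds of {u10, u3}: u9.
The least among these is u9.

u9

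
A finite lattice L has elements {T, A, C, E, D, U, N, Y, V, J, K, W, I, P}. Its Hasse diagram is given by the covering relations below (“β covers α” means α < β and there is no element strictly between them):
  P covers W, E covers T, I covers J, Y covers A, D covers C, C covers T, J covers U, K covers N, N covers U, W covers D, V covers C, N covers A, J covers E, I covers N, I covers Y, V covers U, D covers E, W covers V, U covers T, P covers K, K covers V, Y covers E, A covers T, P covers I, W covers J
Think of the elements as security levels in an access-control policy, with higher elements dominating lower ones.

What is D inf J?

Common lower bounds of {D, J}: E, T.
The greatest among these is E.

E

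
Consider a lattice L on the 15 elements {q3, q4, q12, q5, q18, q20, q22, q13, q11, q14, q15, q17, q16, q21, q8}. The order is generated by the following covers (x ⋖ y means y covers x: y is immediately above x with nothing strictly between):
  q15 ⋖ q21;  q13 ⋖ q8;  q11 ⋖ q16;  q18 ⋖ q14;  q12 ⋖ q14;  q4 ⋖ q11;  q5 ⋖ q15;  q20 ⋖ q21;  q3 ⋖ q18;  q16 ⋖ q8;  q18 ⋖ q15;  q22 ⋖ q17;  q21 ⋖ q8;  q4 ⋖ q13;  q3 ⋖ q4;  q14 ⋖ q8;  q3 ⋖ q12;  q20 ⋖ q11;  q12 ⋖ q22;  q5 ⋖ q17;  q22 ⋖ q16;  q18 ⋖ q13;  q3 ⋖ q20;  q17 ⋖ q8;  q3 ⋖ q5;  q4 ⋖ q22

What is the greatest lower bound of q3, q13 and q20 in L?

q3

Common lower bounds of {q3, q13, q20}: q3.
The greatest among these is q3.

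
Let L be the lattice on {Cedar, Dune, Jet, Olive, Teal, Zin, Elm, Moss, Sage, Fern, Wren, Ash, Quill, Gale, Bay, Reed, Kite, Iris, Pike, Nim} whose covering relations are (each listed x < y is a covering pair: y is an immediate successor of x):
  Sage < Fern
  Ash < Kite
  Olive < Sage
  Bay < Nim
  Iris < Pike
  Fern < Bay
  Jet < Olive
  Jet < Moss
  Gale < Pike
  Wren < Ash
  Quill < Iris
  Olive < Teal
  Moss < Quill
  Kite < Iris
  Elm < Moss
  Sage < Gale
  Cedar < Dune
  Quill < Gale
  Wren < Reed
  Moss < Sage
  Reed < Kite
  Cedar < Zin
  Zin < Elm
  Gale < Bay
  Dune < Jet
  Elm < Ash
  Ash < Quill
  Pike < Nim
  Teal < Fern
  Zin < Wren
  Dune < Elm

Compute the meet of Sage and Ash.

Elm

Common lower bounds of {Sage, Ash}: Cedar, Dune, Elm, Zin.
The greatest among these is Elm.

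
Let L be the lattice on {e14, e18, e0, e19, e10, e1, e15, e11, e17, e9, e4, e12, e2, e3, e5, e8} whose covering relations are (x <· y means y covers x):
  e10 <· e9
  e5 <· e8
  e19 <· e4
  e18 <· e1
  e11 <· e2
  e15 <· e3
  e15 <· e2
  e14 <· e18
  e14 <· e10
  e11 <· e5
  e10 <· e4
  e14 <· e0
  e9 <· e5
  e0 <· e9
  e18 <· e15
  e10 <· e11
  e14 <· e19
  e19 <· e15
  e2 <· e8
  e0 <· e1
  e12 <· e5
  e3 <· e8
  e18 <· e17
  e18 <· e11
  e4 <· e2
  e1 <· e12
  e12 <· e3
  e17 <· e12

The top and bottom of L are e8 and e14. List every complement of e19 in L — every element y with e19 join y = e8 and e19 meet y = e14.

e5, e9

Need y with e19 ∨ y = e8 and e19 ∧ y = e14.
Checking each element gives: e5, e9.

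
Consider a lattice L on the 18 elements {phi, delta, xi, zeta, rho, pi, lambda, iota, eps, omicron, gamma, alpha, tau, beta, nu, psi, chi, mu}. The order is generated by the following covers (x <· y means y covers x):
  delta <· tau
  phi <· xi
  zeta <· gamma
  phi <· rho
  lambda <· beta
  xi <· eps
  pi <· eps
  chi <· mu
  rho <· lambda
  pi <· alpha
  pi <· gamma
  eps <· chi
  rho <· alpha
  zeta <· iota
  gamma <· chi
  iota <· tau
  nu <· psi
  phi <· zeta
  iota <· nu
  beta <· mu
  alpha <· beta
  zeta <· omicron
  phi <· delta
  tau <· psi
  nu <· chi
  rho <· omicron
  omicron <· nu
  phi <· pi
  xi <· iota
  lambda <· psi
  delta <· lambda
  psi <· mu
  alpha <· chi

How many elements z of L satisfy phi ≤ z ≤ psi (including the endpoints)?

The interval [phi, psi] = {delta, iota, lambda, nu, omicron, phi, psi, rho, tau, xi, zeta}, which has 11 elements.

11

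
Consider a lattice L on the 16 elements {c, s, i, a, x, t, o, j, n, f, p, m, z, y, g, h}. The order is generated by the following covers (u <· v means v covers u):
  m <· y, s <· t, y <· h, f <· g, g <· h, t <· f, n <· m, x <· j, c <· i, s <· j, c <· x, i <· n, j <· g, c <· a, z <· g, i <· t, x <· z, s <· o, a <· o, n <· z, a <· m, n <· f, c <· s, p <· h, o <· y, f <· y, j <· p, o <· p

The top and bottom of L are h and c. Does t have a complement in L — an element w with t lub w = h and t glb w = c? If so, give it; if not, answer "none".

For every candidate w, either t ∨ w ≠ h or t ∧ w ≠ c; no complement exists.

none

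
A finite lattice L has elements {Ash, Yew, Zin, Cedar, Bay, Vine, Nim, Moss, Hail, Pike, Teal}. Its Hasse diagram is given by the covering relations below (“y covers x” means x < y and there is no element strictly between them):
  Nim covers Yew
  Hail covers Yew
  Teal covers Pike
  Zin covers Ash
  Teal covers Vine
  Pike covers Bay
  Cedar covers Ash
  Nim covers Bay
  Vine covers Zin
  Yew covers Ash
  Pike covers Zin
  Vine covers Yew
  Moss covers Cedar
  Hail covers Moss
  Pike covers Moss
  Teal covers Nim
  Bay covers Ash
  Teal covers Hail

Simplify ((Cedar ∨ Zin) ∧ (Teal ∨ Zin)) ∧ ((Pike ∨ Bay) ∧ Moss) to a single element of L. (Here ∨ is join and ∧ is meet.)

Moss

Cedar ∨ Zin = Pike
Teal ∨ Zin = Teal
Pike ∧ Teal = Pike
Pike ∨ Bay = Pike
Pike ∧ Moss = Moss
Pike ∧ Moss = Moss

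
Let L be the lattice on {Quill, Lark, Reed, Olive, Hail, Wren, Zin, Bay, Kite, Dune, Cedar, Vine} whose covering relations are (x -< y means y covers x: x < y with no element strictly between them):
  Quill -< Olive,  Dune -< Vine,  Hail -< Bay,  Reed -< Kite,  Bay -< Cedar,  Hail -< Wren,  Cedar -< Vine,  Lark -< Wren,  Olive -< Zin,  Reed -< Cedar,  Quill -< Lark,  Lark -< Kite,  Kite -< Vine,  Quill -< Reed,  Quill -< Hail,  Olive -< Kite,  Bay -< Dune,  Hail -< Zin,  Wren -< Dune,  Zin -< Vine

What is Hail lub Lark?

Wren

Common upper bounds of {Hail, Lark}: Dune, Vine, Wren.
The least among these is Wren.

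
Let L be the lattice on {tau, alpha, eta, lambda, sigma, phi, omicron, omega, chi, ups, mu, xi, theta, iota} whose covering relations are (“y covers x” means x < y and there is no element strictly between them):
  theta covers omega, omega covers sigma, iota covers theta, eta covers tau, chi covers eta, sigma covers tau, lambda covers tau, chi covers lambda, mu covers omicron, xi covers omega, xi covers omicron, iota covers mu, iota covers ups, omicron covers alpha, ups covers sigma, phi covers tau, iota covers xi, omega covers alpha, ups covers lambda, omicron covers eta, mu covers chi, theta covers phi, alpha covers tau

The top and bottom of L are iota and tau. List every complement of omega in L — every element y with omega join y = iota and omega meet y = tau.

Need y with omega ∨ y = iota and omega ∧ y = tau.
Checking each element gives: chi, lambda.

chi, lambda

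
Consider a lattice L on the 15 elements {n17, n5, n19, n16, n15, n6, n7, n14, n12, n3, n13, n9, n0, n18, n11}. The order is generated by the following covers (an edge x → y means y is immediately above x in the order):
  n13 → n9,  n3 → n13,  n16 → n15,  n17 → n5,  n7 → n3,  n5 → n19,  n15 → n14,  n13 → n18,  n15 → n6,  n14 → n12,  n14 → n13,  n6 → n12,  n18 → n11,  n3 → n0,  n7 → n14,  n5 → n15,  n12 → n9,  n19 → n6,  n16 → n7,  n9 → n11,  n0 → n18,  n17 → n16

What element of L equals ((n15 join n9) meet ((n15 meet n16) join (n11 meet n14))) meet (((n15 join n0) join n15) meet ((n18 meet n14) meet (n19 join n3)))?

n15 ∨ n9 = n9
n15 ∧ n16 = n16
n11 ∧ n14 = n14
n16 ∨ n14 = n14
n9 ∧ n14 = n14
n15 ∨ n0 = n18
n18 ∨ n15 = n18
n18 ∧ n14 = n14
n19 ∨ n3 = n9
n14 ∧ n9 = n14
n18 ∧ n14 = n14
n14 ∧ n14 = n14

n14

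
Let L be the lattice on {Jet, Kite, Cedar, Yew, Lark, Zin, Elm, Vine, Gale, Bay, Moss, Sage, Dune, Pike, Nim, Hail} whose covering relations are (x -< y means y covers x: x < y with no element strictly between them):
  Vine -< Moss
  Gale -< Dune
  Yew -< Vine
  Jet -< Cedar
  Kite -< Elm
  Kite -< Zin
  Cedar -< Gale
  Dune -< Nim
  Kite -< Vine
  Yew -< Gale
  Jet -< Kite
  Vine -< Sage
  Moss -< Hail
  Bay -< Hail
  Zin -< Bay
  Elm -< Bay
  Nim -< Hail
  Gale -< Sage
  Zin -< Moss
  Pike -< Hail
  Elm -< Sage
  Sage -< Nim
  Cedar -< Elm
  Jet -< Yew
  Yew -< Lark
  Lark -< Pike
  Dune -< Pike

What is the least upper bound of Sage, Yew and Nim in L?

Common upper bounds of {Sage, Yew, Nim}: Hail, Nim.
The least among these is Nim.

Nim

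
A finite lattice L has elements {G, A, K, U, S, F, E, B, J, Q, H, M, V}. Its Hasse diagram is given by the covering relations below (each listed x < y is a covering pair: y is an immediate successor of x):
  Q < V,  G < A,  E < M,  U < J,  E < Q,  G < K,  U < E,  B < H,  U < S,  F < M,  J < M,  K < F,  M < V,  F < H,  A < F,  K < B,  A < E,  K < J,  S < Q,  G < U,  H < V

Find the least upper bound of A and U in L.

E

Common upper bounds of {A, U}: E, M, Q, V.
The least among these is E.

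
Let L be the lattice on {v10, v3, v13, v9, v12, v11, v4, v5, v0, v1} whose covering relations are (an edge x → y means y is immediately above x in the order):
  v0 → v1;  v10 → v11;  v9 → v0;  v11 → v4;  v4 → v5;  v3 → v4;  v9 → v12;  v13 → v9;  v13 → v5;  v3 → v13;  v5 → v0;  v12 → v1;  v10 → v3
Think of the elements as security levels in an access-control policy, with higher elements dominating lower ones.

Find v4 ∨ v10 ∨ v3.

v4

Common upper bounds of {v4, v10, v3}: v0, v1, v4, v5.
The least among these is v4.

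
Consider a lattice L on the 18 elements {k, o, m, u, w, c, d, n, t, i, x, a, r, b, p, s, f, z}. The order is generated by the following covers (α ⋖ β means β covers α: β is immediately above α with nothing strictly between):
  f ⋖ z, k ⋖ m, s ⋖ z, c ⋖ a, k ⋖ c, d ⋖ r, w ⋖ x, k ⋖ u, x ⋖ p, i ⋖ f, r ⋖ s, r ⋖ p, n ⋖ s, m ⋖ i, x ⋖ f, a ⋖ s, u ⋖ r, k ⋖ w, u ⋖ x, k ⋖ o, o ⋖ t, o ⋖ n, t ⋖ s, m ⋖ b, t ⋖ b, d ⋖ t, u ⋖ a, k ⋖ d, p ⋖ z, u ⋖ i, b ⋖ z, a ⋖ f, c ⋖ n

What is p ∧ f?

Common lower bounds of {p, f}: k, u, w, x.
The greatest among these is x.

x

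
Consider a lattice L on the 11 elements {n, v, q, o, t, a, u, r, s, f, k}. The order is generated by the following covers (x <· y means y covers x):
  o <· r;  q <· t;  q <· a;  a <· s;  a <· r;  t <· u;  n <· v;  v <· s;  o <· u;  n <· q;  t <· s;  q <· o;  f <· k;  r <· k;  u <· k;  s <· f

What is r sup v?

k

Common upper bounds of {r, v}: k.
The least among these is k.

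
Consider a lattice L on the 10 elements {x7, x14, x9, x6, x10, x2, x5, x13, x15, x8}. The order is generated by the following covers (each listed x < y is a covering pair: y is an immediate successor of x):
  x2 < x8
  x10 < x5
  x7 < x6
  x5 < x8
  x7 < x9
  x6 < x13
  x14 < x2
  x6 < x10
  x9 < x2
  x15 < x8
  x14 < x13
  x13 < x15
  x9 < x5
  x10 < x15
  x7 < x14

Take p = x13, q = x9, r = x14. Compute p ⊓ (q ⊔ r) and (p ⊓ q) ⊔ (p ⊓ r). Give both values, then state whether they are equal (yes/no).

x14; x14; yes

q ⊔ r = x2, so p ⊓ (q ⊔ r) = x13 ⊓ x2 = x14.
p ⊓ q = x7 and p ⊓ r = x14, so (p ⊓ q) ⊔ (p ⊓ r) = x7 ⊔ x14 = x14.
Equal: yes.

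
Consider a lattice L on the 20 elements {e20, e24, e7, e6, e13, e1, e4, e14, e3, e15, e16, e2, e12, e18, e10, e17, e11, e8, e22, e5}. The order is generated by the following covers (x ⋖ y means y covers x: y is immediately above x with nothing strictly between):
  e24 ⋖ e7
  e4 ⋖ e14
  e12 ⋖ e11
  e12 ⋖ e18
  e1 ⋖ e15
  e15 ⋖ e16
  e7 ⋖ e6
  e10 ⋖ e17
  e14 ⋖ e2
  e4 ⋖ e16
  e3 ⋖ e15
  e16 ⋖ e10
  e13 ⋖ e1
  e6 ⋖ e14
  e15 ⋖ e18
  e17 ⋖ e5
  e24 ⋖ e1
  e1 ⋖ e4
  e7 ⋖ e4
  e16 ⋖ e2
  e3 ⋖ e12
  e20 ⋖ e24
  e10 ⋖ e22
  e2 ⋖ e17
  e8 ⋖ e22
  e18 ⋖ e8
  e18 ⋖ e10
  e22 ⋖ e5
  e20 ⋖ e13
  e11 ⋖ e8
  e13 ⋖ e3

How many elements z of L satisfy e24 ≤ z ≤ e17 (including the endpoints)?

12

The interval [e24, e17] = {e1, e10, e14, e15, e16, e17, e18, e2, e24, e4, e6, e7}, which has 12 elements.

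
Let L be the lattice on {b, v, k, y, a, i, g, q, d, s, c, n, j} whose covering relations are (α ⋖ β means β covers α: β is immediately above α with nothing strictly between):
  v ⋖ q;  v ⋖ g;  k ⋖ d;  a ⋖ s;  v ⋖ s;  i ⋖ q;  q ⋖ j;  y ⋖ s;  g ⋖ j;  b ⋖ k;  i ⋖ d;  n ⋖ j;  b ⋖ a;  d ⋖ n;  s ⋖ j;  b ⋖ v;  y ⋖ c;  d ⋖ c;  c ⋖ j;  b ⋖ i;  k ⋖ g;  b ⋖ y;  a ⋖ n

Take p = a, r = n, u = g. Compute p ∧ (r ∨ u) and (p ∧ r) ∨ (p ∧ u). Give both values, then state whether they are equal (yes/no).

r ∨ u = j, so p ∧ (r ∨ u) = a ∧ j = a.
p ∧ r = a and p ∧ u = b, so (p ∧ r) ∨ (p ∧ u) = a ∨ b = a.
Equal: yes.

a; a; yes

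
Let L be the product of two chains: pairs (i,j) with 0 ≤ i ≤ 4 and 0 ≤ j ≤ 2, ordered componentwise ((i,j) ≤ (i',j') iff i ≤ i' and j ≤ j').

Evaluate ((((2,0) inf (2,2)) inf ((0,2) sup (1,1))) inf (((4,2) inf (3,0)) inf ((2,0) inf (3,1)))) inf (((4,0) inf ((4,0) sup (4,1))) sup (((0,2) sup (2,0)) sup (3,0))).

(1,0)

(2,0) ∧ (2,2) = (2,0)
(0,2) ∨ (1,1) = (1,2)
(2,0) ∧ (1,2) = (1,0)
(4,2) ∧ (3,0) = (3,0)
(2,0) ∧ (3,1) = (2,0)
(3,0) ∧ (2,0) = (2,0)
(1,0) ∧ (2,0) = (1,0)
(4,0) ∨ (4,1) = (4,1)
(4,0) ∧ (4,1) = (4,0)
(0,2) ∨ (2,0) = (2,2)
(2,2) ∨ (3,0) = (3,2)
(4,0) ∨ (3,2) = (4,2)
(1,0) ∧ (4,2) = (1,0)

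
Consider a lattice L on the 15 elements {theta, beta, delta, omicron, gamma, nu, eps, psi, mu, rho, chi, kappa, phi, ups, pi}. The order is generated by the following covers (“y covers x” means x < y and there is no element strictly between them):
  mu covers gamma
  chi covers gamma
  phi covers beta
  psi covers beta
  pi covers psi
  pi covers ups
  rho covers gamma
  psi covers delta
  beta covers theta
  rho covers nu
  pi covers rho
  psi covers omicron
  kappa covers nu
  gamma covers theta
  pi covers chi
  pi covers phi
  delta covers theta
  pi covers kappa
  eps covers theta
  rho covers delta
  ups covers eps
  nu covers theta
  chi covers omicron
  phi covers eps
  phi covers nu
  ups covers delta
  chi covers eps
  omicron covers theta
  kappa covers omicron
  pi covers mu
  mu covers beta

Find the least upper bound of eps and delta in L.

Common upper bounds of {eps, delta}: pi, ups.
The least among these is ups.

ups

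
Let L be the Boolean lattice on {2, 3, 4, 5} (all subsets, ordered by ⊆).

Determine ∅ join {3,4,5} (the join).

{3,4,5}

Under ⊆, join is union: ∅ ∪ {3,4,5} = {3,4,5}.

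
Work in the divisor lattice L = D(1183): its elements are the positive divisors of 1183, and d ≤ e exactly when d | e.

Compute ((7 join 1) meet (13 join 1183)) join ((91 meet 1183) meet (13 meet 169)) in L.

7 ∨ 1 = 7
13 ∨ 1183 = 1183
7 ∧ 1183 = 7
91 ∧ 1183 = 91
13 ∧ 169 = 13
91 ∧ 13 = 13
7 ∨ 13 = 91

91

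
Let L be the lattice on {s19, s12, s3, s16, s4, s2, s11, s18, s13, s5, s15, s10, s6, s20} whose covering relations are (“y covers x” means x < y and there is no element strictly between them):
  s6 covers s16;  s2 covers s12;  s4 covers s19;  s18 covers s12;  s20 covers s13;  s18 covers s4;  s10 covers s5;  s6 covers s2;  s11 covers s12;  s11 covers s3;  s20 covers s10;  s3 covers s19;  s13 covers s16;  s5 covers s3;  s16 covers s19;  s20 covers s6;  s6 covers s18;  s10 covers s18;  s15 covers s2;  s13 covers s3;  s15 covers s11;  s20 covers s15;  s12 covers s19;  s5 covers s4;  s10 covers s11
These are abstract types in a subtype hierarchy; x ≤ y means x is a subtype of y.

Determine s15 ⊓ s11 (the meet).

s11

Common lower bounds of {s15, s11}: s11, s12, s19, s3.
The greatest among these is s11.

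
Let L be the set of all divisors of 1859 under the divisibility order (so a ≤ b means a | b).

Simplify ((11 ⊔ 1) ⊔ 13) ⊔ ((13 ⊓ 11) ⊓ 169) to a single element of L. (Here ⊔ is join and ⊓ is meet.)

143

11 ∨ 1 = 11
11 ∨ 13 = 143
13 ∧ 11 = 1
1 ∧ 169 = 1
143 ∨ 1 = 143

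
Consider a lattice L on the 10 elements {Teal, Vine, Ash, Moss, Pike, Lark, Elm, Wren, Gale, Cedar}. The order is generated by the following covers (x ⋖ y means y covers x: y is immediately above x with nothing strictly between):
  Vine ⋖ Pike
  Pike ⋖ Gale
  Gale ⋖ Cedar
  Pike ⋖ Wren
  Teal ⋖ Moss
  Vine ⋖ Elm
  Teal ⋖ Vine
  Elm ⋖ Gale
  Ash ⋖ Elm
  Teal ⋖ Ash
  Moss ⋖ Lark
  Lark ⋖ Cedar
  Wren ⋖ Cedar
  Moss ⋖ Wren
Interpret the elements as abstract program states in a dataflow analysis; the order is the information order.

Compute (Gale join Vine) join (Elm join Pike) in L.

Gale ∨ Vine = Gale
Elm ∨ Pike = Gale
Gale ∨ Gale = Gale

Gale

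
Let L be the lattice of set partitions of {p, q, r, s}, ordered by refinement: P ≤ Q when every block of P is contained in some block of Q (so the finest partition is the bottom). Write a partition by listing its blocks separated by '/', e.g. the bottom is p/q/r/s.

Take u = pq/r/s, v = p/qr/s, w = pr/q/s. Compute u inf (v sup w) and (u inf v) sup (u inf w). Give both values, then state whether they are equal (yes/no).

v sup w = pqr/s, so u inf (v sup w) = pq/r/s inf pqr/s = pq/r/s.
u inf v = p/q/r/s and u inf w = p/q/r/s, so (u inf v) sup (u inf w) = p/q/r/s sup p/q/r/s = p/q/r/s.
Equal: no.

pq/r/s; p/q/r/s; no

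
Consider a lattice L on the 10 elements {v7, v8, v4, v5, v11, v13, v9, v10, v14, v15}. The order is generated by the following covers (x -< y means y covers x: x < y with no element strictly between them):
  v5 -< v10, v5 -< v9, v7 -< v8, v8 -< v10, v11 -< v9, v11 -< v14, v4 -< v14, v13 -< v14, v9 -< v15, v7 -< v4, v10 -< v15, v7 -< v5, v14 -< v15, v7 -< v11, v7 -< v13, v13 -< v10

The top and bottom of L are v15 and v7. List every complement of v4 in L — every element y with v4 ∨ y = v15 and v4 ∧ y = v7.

v10, v5, v8, v9

Need y with v4 ∨ y = v15 and v4 ∧ y = v7.
Checking each element gives: v10, v5, v8, v9.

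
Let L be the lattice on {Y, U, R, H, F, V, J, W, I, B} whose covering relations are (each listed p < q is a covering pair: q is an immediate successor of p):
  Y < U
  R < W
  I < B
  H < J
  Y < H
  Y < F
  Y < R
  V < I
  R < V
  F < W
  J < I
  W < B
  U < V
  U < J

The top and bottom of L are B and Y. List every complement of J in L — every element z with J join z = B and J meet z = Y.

Need z with J ∨ z = B and J ∧ z = Y.
Checking each element gives: F, W.

F, W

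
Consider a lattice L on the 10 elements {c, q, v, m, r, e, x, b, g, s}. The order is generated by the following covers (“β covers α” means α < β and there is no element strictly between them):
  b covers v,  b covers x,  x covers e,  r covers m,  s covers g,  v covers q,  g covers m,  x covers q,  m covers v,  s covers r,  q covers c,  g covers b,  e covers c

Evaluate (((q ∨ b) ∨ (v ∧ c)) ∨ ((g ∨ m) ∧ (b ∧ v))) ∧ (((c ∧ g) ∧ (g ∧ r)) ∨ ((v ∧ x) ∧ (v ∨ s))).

q ∨ b = b
v ∧ c = c
b ∨ c = b
g ∨ m = g
b ∧ v = v
g ∧ v = v
b ∨ v = b
c ∧ g = c
g ∧ r = m
c ∧ m = c
v ∧ x = q
v ∨ s = s
q ∧ s = q
c ∨ q = q
b ∧ q = q

q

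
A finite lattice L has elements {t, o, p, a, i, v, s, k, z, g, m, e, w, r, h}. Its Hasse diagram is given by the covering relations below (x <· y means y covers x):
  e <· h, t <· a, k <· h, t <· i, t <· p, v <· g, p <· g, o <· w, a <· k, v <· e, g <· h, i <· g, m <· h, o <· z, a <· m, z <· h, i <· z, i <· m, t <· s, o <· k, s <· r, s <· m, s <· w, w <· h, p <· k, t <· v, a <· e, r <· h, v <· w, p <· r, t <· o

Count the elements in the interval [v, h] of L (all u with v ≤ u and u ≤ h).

5

The interval [v, h] = {e, g, h, v, w}, which has 5 elements.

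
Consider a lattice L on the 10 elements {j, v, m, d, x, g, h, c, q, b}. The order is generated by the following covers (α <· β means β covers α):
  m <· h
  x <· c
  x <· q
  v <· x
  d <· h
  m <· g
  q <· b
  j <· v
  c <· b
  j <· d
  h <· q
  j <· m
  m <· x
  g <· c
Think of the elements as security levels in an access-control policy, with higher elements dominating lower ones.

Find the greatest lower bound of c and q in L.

x

Common lower bounds of {c, q}: j, m, v, x.
The greatest among these is x.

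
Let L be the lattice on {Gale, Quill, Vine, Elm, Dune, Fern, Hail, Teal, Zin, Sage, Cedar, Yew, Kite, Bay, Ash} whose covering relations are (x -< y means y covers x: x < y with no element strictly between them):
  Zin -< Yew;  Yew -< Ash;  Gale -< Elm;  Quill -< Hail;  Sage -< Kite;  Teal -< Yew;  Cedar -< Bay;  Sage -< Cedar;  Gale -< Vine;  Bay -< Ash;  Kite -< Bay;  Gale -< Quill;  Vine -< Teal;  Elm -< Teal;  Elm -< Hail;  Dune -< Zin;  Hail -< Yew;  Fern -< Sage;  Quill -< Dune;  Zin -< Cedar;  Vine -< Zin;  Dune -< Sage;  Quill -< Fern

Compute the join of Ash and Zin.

Common upper bounds of {Ash, Zin}: Ash.
The least among these is Ash.

Ash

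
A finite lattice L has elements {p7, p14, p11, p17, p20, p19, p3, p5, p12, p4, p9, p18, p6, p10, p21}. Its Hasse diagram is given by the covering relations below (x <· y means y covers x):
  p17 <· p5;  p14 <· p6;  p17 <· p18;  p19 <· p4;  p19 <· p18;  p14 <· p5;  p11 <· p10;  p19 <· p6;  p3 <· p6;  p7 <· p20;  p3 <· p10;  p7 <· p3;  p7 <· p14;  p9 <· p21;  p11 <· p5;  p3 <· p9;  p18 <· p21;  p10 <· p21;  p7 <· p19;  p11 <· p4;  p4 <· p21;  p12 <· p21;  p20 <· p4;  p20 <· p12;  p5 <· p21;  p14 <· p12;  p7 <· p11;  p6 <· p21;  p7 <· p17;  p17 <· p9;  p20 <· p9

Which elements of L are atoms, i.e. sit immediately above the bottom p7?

The atoms are exactly the elements that cover p7: p11, p14, p17, p19, p20, p3.

p11, p14, p17, p19, p20, p3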